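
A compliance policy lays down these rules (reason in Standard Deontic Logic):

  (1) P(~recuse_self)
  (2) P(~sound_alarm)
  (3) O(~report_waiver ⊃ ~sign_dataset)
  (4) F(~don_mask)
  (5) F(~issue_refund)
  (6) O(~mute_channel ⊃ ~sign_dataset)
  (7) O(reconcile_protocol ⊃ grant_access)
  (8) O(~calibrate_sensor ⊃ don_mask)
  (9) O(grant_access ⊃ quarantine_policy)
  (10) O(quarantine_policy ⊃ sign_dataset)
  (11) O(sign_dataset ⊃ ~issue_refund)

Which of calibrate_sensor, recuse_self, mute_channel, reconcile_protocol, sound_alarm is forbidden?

reconcile_protocol

F(~issue_refund) at premise 5 means O(issue_refund).
Premise 11, O(sign_dataset ⊃ ~issue_refund), contraposes to O(issue_refund ⊃ ~sign_dataset); with O(issue_refund) we get O(~sign_dataset).
Premise 10 is O(quarantine_policy ⊃ sign_dataset); contrapositively O(~sign_dataset ⊃ ~quarantine_policy). Since O(~sign_dataset) holds, K gives O(~quarantine_policy).
Premise 9, O(grant_access ⊃ quarantine_policy), contraposes to O(~quarantine_policy ⊃ ~grant_access); with O(~quarantine_policy) we get O(~grant_access).
Premise 7 is O(reconcile_protocol ⊃ grant_access); contrapositively O(~grant_access ⊃ ~reconcile_protocol). Since O(~grant_access) holds, K gives O(~reconcile_protocol).
So O(~reconcile_protocol) holds, i.e. reconcile_protocol is forbidden. None of the other listed options is forbidden under the premises.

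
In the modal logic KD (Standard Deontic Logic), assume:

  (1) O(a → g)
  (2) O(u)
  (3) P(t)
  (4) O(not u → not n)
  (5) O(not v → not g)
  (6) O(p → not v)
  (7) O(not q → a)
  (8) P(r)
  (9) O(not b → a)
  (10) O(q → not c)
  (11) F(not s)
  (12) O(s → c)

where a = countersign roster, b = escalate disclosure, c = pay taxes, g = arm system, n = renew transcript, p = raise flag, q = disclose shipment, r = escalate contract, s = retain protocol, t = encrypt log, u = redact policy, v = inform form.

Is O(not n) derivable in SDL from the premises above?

No

Premise 4 is O(not u → not n), but O(not u) is not derivable from the premises, so it does not yield O(not n).
No other premise forces O(not n). An ideal world satisfying every premise can still have not n false, so O(not n) is not derivable.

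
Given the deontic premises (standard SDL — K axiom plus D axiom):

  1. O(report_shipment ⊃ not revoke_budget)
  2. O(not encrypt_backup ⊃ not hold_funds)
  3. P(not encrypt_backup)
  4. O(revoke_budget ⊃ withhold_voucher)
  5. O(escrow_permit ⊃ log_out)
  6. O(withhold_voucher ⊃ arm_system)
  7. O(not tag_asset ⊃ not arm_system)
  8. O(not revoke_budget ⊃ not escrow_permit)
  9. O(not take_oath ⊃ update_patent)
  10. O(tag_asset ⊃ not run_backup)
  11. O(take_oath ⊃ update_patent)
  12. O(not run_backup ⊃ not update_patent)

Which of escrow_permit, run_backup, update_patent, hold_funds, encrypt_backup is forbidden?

Premises 9 and 11 cover both cases: O(not take_oath ⊃ update_patent) and O(take_oath ⊃ update_patent). Since not take_oath ∨ take_oath is a tautology, O(update_patent) follows.
Premise 12, O(not run_backup ⊃ not update_patent), contraposes to O(update_patent ⊃ run_backup); with O(update_patent) we get O(run_backup).
Premise 10, O(tag_asset ⊃ not run_backup), contraposes to O(run_backup ⊃ not tag_asset); with O(run_backup) we get O(not tag_asset).
With premise 7, O(not tag_asset ⊃ not arm_system), the K-axiom yields O(not arm_system).
The contrapositive of premise 6 (O(withhold_voucher ⊃ arm_system)) is O(not arm_system ⊃ not withhold_voucher), and O(not arm_system) is already established, so O(not withhold_voucher).
Premise 4, O(revoke_budget ⊃ withhold_voucher), contraposes to O(not withhold_voucher ⊃ not revoke_budget); with O(not withhold_voucher) we get O(not revoke_budget).
From O(not revoke_budget) and premise 8, O(not revoke_budget ⊃ not escrow_permit), we obtain O(not escrow_permit).
So O(not escrow_permit) holds, i.e. escrow_permit is forbidden. None of the other listed options is forbidden under the premises.

escrow_permit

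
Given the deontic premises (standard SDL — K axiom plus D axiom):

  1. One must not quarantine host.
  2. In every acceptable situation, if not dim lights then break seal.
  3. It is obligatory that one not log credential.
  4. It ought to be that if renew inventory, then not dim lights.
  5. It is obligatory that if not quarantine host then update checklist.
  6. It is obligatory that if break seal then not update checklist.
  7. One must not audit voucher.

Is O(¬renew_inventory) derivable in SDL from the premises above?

Yes

Premise 1 is F(quarantine_host), i.e. O(¬quarantine_host).
Premise 5 is O(¬quarantine_host → update_checklist); since O(¬quarantine_host), deontic closure gives O(update_checklist).
Premise 6, O(break_seal → ¬update_checklist), contraposes to O(update_checklist → ¬break_seal); with O(update_checklist) we get O(¬break_seal).
The contrapositive of premise 2 (O(¬dim_lights → break_seal)) is O(¬break_seal → dim_lights), and O(¬break_seal) is already established, so O(dim_lights).
The contrapositive of premise 4 (O(renew_inventory → ¬dim_lights)) is O(dim_lights → ¬renew_inventory), and O(dim_lights) is already established, so O(¬renew_inventory).
Premises 3, 7 do not contribute to this derivation.
So O(¬renew_inventory) follows.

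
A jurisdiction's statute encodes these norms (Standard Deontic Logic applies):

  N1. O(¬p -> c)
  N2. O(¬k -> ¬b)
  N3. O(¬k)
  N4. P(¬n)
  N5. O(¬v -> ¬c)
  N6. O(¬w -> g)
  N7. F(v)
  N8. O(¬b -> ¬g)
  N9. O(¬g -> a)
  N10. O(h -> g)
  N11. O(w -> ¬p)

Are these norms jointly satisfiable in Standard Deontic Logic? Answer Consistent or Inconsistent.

Inconsistent

Premise 7 is F(v), i.e. O(¬v).
With premise 5, O(¬v -> ¬c), the K-axiom yields O(¬c).
The contrapositive of premise 1 (O(¬p -> c)) is O(¬c -> p), and O(¬c) is already established, so O(p).
The contrapositive of premise 11 (O(w -> ¬p)) is O(p -> ¬w), and O(p) is already established, so O(¬w).
With premise 6, O(¬w -> g), the K-axiom yields O(g).
Premise 8, O(¬b -> ¬g), contraposes to O(g -> b); with O(g) we get O(b).
Premise 2 is O(¬k -> ¬b); contrapositively O(b -> k). Since O(b) holds, K gives O(k).
Yet premise 3 states O(¬k).
We now have both O(k) and O(¬k) — k is simultaneously obligatory and forbidden, violating the D-axiom.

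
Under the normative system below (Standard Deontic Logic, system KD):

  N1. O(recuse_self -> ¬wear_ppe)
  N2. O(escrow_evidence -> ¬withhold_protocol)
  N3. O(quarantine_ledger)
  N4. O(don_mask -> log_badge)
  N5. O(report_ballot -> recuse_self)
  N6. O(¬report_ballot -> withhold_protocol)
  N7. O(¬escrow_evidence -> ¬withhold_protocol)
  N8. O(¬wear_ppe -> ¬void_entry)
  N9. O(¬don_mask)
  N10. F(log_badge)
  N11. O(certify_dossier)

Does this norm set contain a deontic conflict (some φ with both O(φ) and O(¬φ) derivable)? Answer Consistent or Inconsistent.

Premise 4 is O(don_mask -> log_badge), but O(don_mask) is not derivable from the premises, so it does not yield O(log_badge).
So O(log_badge) is not derivable, and the apparent clash with O(¬log_badge) does not arise.
A world satisfying every obligation exists (e.g. certify_dossier=true, don_mask=false, escrow_evidence=false, log_badge=false, quarantine_ledger=true, recuse_self=true, report_ballot=true, void_entry=false, wear_ppe=false, withhold_protocol=false); no atom is both obligatory and forbidden, so the set is consistent.

Consistent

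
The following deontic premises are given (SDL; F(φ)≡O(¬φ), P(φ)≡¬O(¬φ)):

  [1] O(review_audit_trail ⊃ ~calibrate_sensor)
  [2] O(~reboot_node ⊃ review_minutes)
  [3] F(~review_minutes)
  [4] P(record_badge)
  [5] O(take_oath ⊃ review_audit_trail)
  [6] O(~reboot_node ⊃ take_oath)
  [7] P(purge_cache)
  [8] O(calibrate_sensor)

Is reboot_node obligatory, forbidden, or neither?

Premise 8 gives O(calibrate_sensor).
The contrapositive of premise 1 (O(review_audit_trail ⊃ ~calibrate_sensor)) is O(calibrate_sensor ⊃ ~review_audit_trail), and O(calibrate_sensor) is already established, so O(~review_audit_trail).
Premise 5, O(take_oath ⊃ review_audit_trail), contraposes to O(~review_audit_trail ⊃ ~take_oath); with O(~review_audit_trail) we get O(~take_oath).
Premise 6, O(~reboot_node ⊃ take_oath), contraposes to O(~take_oath ⊃ reboot_node); with O(~take_oath) we get O(reboot_node).
Premises 2, 3, 4, 7 do not contribute to this derivation.
Hence reboot_node is obligatory.

Obligatory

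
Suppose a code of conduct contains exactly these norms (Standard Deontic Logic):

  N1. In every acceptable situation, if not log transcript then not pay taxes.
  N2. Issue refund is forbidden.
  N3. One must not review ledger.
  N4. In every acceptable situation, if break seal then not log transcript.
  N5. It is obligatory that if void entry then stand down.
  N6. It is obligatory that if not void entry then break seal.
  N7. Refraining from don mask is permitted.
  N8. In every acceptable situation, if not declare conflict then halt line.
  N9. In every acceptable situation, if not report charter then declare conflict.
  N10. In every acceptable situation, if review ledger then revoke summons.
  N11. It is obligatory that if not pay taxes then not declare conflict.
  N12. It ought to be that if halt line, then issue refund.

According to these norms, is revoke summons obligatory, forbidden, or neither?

Premise 10 is O(review_ledger → revoke_summons), but O(review_ledger) is not derivable from the premises, so it does not yield O(revoke_summons).
No premise or chain of K-axiom applications forces O(revoke_summons), and none forces O(¬revoke_summons). So revoke_summons is neither obligatory nor forbidden under these norms.

Neither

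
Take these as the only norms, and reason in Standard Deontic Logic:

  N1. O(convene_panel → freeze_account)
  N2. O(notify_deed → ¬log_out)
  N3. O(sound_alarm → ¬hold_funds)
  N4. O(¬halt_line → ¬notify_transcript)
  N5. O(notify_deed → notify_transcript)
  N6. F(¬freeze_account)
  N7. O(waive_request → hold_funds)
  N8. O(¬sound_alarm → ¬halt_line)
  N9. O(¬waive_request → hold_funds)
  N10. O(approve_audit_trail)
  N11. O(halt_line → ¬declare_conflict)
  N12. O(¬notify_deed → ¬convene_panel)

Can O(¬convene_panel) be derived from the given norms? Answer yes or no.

Premises 9 and 7 cover both cases: O(¬waive_request → hold_funds) and O(waive_request → hold_funds). Since ¬waive_request ∨ waive_request is a tautology, O(hold_funds) follows.
Premise 3 is O(sound_alarm → ¬hold_funds); contrapositively O(hold_funds → ¬sound_alarm). Since O(hold_funds) holds, K gives O(¬sound_alarm).
From O(¬sound_alarm) and premise 8, O(¬sound_alarm → ¬halt_line), we obtain O(¬halt_line).
Applying K to premise 4 (O(¬halt_line → ¬notify_transcript)) and O(¬halt_line) yields O(¬notify_transcript).
Premise 5 is O(notify_deed → notify_transcript); contrapositively O(¬notify_transcript → ¬notify_deed). Since O(¬notify_transcript) holds, K gives O(¬notify_deed).
Applying K to premise 12 (O(¬notify_deed → ¬convene_panel)) and O(¬notify_deed) yields O(¬convene_panel).
Premises 1, 2, 6, 10, 11 do not contribute to this derivation.
So O(¬convene_panel) follows.

Yes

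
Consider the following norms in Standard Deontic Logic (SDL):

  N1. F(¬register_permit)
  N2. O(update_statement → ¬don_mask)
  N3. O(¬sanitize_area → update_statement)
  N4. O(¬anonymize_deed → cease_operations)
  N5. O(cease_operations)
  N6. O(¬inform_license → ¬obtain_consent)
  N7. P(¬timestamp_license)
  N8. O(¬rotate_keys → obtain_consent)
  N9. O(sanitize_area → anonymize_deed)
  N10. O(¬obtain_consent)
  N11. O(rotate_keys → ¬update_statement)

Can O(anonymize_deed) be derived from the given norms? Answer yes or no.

From premise 10 we have O(¬obtain_consent).
The contrapositive of premise 8 (O(¬rotate_keys → obtain_consent)) is O(¬obtain_consent → rotate_keys), and O(¬obtain_consent) is already established, so O(rotate_keys).
With premise 11, O(rotate_keys → ¬update_statement), the K-axiom yields O(¬update_statement).
Premise 3 is O(¬sanitize_area → update_statement); contrapositively O(¬update_statement → sanitize_area). Since O(¬update_statement) holds, K gives O(sanitize_area).
Premise 9 is O(sanitize_area → anonymize_deed); since O(sanitize_area), deontic closure gives O(anonymize_deed).
Premises 1, 2, 4, 5, 6, 7 do not contribute to this derivation.
So O(anonymize_deed) follows.

Yes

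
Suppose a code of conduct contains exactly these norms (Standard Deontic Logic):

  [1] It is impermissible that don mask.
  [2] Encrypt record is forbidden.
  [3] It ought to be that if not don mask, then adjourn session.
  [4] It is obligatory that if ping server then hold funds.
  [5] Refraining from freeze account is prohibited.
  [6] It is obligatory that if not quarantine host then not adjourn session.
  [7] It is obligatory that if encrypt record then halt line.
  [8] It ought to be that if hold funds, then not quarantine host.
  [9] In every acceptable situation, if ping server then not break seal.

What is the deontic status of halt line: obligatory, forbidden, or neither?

Neither

Premise 7 is O(encrypt_record → halt_line), but O(encrypt_record) is not derivable from the premises, so it does not yield O(halt_line).
No premise or chain of K-axiom applications forces O(halt_line), and none forces O(¬halt_line). So halt_line is neither obligatory nor forbidden under these norms.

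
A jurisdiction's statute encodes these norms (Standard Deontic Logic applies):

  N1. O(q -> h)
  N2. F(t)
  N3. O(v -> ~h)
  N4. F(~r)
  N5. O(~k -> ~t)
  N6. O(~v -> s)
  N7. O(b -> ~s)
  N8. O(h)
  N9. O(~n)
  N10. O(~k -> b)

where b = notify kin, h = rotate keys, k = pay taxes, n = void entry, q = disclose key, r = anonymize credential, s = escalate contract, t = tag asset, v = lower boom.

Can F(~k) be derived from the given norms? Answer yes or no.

From premise 8 we have O(h).
Premise 3 is O(v -> ~h); contrapositively O(h -> ~v). Since O(h) holds, K gives O(~v).
From O(~v) and premise 6, O(~v -> s), we obtain O(s).
Premise 7, O(b -> ~s), contraposes to O(s -> ~b); with O(s) we get O(~b).
Premise 10 is O(~k -> b); contrapositively O(~b -> k). Since O(~b) holds, K gives O(k).
Premises 1, 2, 4, 5, 9 do not contribute to this derivation.
So O(k) holds, i.e. F(~k). The claim follows.

Yes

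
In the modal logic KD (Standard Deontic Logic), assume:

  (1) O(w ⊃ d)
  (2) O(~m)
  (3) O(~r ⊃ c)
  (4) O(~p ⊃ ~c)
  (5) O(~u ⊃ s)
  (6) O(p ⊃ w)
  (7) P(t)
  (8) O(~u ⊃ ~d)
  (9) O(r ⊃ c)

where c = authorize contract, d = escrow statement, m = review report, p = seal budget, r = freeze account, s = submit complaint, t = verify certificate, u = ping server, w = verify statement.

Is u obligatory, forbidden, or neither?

By case analysis on r: premise 9 gives O(r ⊃ c) and premise 3 gives O(~r ⊃ c), so O(c) either way.
Premise 4 is O(~p ⊃ ~c); contrapositively O(c ⊃ p). Since O(c) holds, K gives O(p).
With premise 6, O(p ⊃ w), the K-axiom yields O(w).
From O(w) and premise 1, O(w ⊃ d), we obtain O(d).
Premise 8 is O(~u ⊃ ~d); contrapositively O(d ⊃ u). Since O(d) holds, K gives O(u).
Premises 2, 5, 7 do not contribute to this derivation.
Hence u is obligatory.

Obligatory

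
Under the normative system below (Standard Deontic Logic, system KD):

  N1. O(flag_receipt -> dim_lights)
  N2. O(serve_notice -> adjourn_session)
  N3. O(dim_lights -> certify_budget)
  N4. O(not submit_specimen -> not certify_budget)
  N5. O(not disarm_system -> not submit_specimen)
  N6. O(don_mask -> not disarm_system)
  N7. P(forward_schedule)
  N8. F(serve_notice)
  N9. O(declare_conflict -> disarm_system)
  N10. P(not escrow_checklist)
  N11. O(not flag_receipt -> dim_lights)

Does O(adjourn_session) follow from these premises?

No

Premise 2 is O(serve_notice -> adjourn_session), but O(serve_notice) is not derivable from the premises, so it does not yield O(adjourn_session).
No other premise forces O(adjourn_session). An ideal world satisfying every premise can still have adjourn_session false, so O(adjourn_session) is not derivable.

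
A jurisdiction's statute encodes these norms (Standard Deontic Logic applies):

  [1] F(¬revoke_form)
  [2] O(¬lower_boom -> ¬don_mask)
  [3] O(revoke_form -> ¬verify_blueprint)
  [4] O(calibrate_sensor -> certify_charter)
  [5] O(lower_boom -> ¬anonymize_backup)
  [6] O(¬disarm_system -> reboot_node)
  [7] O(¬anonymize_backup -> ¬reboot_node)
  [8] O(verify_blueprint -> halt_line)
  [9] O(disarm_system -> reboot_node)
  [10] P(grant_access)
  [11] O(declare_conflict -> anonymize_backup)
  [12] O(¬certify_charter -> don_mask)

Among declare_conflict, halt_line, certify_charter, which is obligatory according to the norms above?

By case analysis on ¬disarm_system: premise 6 gives O(¬disarm_system -> reboot_node) and premise 9 gives O(disarm_system -> reboot_node), so O(reboot_node) either way.
Premise 7 is O(¬anonymize_backup -> ¬reboot_node); contrapositively O(reboot_node -> anonymize_backup). Since O(reboot_node) holds, K gives O(anonymize_backup).
Premise 5, O(lower_boom -> ¬anonymize_backup), contraposes to O(anonymize_backup -> ¬lower_boom); with O(anonymize_backup) we get O(¬lower_boom).
From O(¬lower_boom) and premise 2, O(¬lower_boom -> ¬don_mask), we obtain O(¬don_mask).
Premise 12 is O(¬certify_charter -> don_mask); contrapositively O(¬don_mask -> certify_charter). Since O(¬don_mask) holds, K gives O(certify_charter).
So O(certify_charter) holds — certify_charter is obligatory. None of the other listed options is made obligatory by any chain of premises.

certify_charter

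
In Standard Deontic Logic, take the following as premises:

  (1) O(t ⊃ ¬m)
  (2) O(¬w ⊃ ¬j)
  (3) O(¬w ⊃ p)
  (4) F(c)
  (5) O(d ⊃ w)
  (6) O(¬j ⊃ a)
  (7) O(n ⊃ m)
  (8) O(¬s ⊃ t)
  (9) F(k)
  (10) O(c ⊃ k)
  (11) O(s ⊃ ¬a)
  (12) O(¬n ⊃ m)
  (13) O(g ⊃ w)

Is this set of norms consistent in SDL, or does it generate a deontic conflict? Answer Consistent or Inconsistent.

Consistent

Premise 10 is O(c ⊃ k), but O(c) is not derivable from the premises, so it does not yield O(k).
So O(k) is not derivable, and the apparent clash with O(¬k) does not arise.
A world satisfying every obligation exists (e.g. a=false, c=false, d=false, g=false, j=true, k=false, m=true, n=false, p=false, s=true, t=false, w=true); no atom is both obligatory and forbidden, so the set is consistent.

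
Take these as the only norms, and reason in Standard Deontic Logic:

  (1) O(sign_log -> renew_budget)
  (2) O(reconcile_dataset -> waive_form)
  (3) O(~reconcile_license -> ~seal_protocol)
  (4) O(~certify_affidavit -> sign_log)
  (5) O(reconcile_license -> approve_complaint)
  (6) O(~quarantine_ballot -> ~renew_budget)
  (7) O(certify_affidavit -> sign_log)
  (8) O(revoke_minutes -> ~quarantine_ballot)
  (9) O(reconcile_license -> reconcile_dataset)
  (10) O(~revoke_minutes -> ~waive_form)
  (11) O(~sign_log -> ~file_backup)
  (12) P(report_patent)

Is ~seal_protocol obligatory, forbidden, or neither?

Premises 4 and 7 are O(~certify_affidavit -> sign_log) and O(certify_affidavit -> sign_log); every ideal world satisfies ~certify_affidavit or certify_affidavit, so in either case sign_log holds — hence O(sign_log).
Applying K to premise 1 (O(sign_log -> renew_budget)) and O(sign_log) yields O(renew_budget).
Premise 6, O(~quarantine_ballot -> ~renew_budget), contraposes to O(renew_budget -> quarantine_ballot); with O(renew_budget) we get O(quarantine_ballot).
Premise 8, O(revoke_minutes -> ~quarantine_ballot), contraposes to O(quarantine_ballot -> ~revoke_minutes); with O(quarantine_ballot) we get O(~revoke_minutes).
From O(~revoke_minutes) and premise 10, O(~revoke_minutes -> ~waive_form), we obtain O(~waive_form).
Premise 2, O(reconcile_dataset -> waive_form), contraposes to O(~waive_form -> ~reconcile_dataset); with O(~waive_form) we get O(~reconcile_dataset).
Premise 9, O(reconcile_license -> reconcile_dataset), contraposes to O(~reconcile_dataset -> ~reconcile_license); with O(~reconcile_dataset) we get O(~reconcile_license).
Premise 3 is O(~reconcile_license -> ~seal_protocol); since O(~reconcile_license), deontic closure gives O(~seal_protocol).
Premises 5, 11, 12 do not contribute to this derivation.
Hence ~seal_protocol is obligatory.

Obligatory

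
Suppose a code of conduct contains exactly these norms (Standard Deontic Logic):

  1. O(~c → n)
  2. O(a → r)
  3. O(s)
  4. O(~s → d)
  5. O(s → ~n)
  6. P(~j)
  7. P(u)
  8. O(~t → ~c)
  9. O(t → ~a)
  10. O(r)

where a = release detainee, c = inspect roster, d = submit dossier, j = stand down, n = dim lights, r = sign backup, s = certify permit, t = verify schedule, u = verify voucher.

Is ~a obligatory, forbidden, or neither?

From premise 3 we have O(s).
From O(s) and premise 5, O(s → ~n), we obtain O(~n).
Premise 1, O(~c → n), contraposes to O(~n → c); with O(~n) we get O(c).
The contrapositive of premise 8 (O(~t → ~c)) is O(c → t), and O(c) is already established, so O(t).
Applying K to premise 9 (O(t → ~a)) and O(t) yields O(~a).
Premises 2, 4, 6, 7, 10 do not contribute to this derivation.
Hence ~a is obligatory.

Obligatory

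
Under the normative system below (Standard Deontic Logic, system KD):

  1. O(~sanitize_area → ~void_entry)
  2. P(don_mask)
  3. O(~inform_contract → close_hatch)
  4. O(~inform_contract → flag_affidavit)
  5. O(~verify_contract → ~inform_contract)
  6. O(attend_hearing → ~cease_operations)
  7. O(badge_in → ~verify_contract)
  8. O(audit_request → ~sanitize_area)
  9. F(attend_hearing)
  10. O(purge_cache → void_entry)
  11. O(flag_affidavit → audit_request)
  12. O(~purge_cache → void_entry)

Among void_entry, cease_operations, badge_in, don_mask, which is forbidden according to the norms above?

badge_in

Premises 10 and 12 are O(purge_cache → void_entry) and O(~purge_cache → void_entry); every ideal world satisfies purge_cache or ~purge_cache, so in either case void_entry holds — hence O(void_entry).
The contrapositive of premise 1 (O(~sanitize_area → ~void_entry)) is O(void_entry → sanitize_area), and O(void_entry) is already established, so O(sanitize_area).
The contrapositive of premise 8 (O(audit_request → ~sanitize_area)) is O(sanitize_area → ~audit_request), and O(sanitize_area) is already established, so O(~audit_request).
The contrapositive of premise 11 (O(flag_affidavit → audit_request)) is O(~audit_request → ~flag_affidavit), and O(~audit_request) is already established, so O(~flag_affidavit).
The contrapositive of premise 4 (O(~inform_contract → flag_affidavit)) is O(~flag_affidavit → inform_contract), and O(~flag_affidavit) is already established, so O(inform_contract).
Premise 5, O(~verify_contract → ~inform_contract), contraposes to O(inform_contract → verify_contract); with O(inform_contract) we get O(verify_contract).
Premise 7, O(badge_in → ~verify_contract), contraposes to O(verify_contract → ~badge_in); with O(verify_contract) we get O(~badge_in).
So O(~badge_in) holds, i.e. badge_in is forbidden. None of the other listed options is forbidden under the premises.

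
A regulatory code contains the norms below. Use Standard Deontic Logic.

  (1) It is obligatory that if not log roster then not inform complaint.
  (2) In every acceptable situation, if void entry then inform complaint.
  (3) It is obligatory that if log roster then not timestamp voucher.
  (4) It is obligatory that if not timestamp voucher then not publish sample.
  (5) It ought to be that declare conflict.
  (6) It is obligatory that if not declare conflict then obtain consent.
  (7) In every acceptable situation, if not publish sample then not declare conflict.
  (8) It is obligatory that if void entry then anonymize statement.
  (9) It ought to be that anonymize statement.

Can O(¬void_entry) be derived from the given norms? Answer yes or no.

Yes

Premise 5 states O(declare_conflict) outright.
Premise 7, O(¬publish_sample → ¬declare_conflict), contraposes to O(declare_conflict → publish_sample); with O(declare_conflict) we get O(publish_sample).
Premise 4, O(¬timestamp_voucher → ¬publish_sample), contraposes to O(publish_sample → timestamp_voucher); with O(publish_sample) we get O(timestamp_voucher).
Premise 3, O(log_roster → ¬timestamp_voucher), contraposes to O(timestamp_voucher → ¬log_roster); with O(timestamp_voucher) we get O(¬log_roster).
From O(¬log_roster) and premise 1, O(¬log_roster → ¬inform_complaint), we obtain O(¬inform_complaint).
Premise 2 is O(void_entry → inform_complaint); contrapositively O(¬inform_complaint → ¬void_entry). Since O(¬inform_complaint) holds, K gives O(¬void_entry).
Premises 6, 8, 9 do not contribute to this derivation.
So O(¬void_entry) follows.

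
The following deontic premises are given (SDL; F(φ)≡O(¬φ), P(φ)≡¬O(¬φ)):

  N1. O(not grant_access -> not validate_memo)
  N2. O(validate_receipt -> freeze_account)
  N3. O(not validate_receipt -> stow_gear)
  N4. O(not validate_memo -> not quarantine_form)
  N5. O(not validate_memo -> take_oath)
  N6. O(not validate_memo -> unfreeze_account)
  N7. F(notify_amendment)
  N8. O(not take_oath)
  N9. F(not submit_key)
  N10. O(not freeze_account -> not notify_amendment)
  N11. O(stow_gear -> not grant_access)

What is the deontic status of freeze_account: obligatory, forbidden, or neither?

Obligatory

Premise 8 states O(not take_oath) outright.
The contrapositive of premise 5 (O(not validate_memo -> take_oath)) is O(not take_oath -> validate_memo), and O(not take_oath) is already established, so O(validate_memo).
Premise 1, O(not grant_access -> not validate_memo), contraposes to O(validate_memo -> grant_access); with O(validate_memo) we get O(grant_access).
Premise 11, O(stow_gear -> not grant_access), contraposes to O(grant_access -> not stow_gear); with O(grant_access) we get O(not stow_gear).
Premise 3, O(not validate_receipt -> stow_gear), contraposes to O(not stow_gear -> validate_receipt); with O(not stow_gear) we get O(validate_receipt).
From O(validate_receipt) and premise 2, O(validate_receipt -> freeze_account), we obtain O(freeze_account).
Premises 4, 6, 7, 9, 10 do not contribute to this derivation.
Hence freeze_account is obligatory.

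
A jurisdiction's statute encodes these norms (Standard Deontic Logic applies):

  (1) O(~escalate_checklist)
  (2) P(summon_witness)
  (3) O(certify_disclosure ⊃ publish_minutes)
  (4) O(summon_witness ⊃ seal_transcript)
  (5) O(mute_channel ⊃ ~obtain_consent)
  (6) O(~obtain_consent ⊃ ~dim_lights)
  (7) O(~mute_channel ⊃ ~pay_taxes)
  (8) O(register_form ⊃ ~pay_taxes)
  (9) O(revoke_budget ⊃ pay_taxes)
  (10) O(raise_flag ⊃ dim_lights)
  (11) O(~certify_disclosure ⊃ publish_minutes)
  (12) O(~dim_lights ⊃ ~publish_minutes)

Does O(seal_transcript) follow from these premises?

Premise 4 is O(summon_witness ⊃ seal_transcript), but O(summon_witness) is not derivable from the premises (the permission P(summon_witness) asserts only ~O(~summon_witness), not O(summon_witness)), so it does not yield O(seal_transcript).
No other premise forces O(seal_transcript). An ideal world satisfying every premise can still have seal_transcript false, so O(seal_transcript) is not derivable.

No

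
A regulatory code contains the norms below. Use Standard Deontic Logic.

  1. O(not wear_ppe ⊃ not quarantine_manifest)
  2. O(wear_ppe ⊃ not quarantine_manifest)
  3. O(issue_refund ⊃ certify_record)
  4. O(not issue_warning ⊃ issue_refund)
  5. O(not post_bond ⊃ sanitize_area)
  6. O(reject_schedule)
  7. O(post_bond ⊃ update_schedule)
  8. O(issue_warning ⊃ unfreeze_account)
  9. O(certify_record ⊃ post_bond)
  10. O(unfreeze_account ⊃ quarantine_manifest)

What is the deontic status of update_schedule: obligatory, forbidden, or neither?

Obligatory

Premises 2 and 1 are O(wear_ppe ⊃ not quarantine_manifest) and O(not wear_ppe ⊃ not quarantine_manifest); every ideal world satisfies wear_ppe or not wear_ppe, so in either case not quarantine_manifest holds — hence O(not quarantine_manifest).
Premise 10 is O(unfreeze_account ⊃ quarantine_manifest); contrapositively O(not quarantine_manifest ⊃ not unfreeze_account). Since O(not quarantine_manifest) holds, K gives O(not unfreeze_account).
The contrapositive of premise 8 (O(issue_warning ⊃ unfreeze_account)) is O(not unfreeze_account ⊃ not issue_warning), and O(not unfreeze_account) is already established, so O(not issue_warning).
Applying K to premise 4 (O(not issue_warning ⊃ issue_refund)) and O(not issue_warning) yields O(issue_refund).
From O(issue_refund) and premise 3, O(issue_refund ⊃ certify_record), we obtain O(certify_record).
From O(certify_record) and premise 9, O(certify_record ⊃ post_bond), we obtain O(post_bond).
Applying K to premise 7 (O(post_bond ⊃ update_schedule)) and O(post_bond) yields O(update_schedule).
Premises 5, 6 do not contribute to this derivation.
Hence update_schedule is obligatory.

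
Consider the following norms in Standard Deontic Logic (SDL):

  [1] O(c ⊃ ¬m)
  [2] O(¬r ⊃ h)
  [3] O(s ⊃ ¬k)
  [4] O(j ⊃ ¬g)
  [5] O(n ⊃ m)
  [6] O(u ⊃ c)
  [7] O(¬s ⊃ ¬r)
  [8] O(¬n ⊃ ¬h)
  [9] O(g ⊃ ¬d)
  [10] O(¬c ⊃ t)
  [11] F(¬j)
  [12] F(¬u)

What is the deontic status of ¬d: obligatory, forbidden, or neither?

Neither

Premise 9 is O(g ⊃ ¬d), but O(g) is not derivable from the premises, so it does not yield O(¬d).
No premise or chain of K-axiom applications forces O(¬d), and none forces O(d). So ¬d is neither obligatory nor forbidden under these norms.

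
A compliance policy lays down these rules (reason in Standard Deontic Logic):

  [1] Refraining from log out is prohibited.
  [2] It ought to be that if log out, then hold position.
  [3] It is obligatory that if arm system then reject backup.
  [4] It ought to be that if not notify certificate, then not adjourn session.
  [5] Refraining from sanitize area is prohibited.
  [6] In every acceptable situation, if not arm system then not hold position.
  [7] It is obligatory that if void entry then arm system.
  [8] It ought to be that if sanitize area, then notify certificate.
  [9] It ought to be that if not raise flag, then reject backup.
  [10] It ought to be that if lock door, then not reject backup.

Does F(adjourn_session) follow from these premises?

No

Premise 4 is O(¬notify_certificate → ¬adjourn_session), but O(¬notify_certificate) is not derivable from the premises, so it does not yield O(¬adjourn_session).
No other premise forces O(¬adjourn_session). An ideal world satisfying every premise can still have adjourn_session true, so F(adjourn_session) is not derivable.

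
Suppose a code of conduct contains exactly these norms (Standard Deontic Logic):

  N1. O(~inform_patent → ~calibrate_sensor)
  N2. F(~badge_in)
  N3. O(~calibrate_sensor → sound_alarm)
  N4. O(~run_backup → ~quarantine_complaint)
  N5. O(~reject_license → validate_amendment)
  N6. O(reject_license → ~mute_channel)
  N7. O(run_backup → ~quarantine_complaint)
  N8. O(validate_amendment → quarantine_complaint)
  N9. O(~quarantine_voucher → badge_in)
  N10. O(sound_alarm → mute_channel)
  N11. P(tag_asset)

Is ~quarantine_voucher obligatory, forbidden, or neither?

Neither

Premise 9 is O(~quarantine_voucher → badge_in); even if O(badge_in) held, inferring O(~quarantine_voucher) would be affirming the consequent — invalid.
No premise or chain of K-axiom applications forces O(~quarantine_voucher), and none forces O(quarantine_voucher). So ~quarantine_voucher is neither obligatory nor forbidden under these norms.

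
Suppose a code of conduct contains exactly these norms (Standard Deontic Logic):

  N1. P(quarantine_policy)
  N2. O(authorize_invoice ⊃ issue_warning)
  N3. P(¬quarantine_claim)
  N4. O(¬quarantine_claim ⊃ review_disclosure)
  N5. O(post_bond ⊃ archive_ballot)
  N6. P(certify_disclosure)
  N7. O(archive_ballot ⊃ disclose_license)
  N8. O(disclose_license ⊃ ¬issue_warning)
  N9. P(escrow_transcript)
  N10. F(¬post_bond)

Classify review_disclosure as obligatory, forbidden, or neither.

Neither

Premise 4 is O(¬quarantine_claim ⊃ review_disclosure), but O(¬quarantine_claim) is not derivable from the premises (the permission P(¬quarantine_claim) asserts only ¬O(quarantine_claim), not O(¬quarantine_claim)), so it does not yield O(review_disclosure).
No premise or chain of K-axiom applications forces O(review_disclosure), and none forces O(¬review_disclosure). So review_disclosure is neither obligatory nor forbidden under these norms.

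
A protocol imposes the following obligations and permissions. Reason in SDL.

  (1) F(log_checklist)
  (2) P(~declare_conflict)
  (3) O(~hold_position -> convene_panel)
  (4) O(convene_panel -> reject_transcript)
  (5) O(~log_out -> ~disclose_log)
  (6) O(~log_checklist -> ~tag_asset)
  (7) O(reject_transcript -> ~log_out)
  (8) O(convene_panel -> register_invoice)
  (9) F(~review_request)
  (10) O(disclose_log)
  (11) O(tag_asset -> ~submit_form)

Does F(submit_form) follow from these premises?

Premise 11 is O(tag_asset -> ~submit_form), but O(tag_asset) is not derivable from the premises, so it does not yield O(~submit_form).
No other premise forces O(~submit_form). An ideal world satisfying every premise can still have submit_form true, so F(submit_form) is not derivable.

No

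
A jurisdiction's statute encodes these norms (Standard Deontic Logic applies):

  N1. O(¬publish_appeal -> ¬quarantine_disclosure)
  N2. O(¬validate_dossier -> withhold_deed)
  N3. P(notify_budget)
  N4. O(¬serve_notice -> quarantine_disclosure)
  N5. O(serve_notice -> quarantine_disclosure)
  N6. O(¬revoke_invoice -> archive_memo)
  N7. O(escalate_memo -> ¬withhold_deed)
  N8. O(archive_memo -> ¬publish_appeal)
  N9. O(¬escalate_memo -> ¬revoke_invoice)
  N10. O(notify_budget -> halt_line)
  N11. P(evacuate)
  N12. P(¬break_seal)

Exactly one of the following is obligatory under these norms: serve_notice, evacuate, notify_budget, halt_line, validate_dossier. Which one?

By case analysis on serve_notice: premise 5 gives O(serve_notice -> quarantine_disclosure) and premise 4 gives O(¬serve_notice -> quarantine_disclosure), so O(quarantine_disclosure) either way.
The contrapositive of premise 1 (O(¬publish_appeal -> ¬quarantine_disclosure)) is O(quarantine_disclosure -> publish_appeal), and O(quarantine_disclosure) is already established, so O(publish_appeal).
The contrapositive of premise 8 (O(archive_memo -> ¬publish_appeal)) is O(publish_appeal -> ¬archive_memo), and O(publish_appeal) is already established, so O(¬archive_memo).
Premise 6, O(¬revoke_invoice -> archive_memo), contraposes to O(¬archive_memo -> revoke_invoice); with O(¬archive_memo) we get O(revoke_invoice).
Premise 9, O(¬escalate_memo -> ¬revoke_invoice), contraposes to O(revoke_invoice -> escalate_memo); with O(revoke_invoice) we get O(escalate_memo).
From O(escalate_memo) and premise 7, O(escalate_memo -> ¬withhold_deed), we obtain O(¬withhold_deed).
Premise 2, O(¬validate_dossier -> withhold_deed), contraposes to O(¬withhold_deed -> validate_dossier); with O(¬withhold_deed) we get O(validate_dossier).
So O(validate_dossier) holds — validate_dossier is obligatory. None of the other listed options is made obligatory by any chain of premises.

validate_dossier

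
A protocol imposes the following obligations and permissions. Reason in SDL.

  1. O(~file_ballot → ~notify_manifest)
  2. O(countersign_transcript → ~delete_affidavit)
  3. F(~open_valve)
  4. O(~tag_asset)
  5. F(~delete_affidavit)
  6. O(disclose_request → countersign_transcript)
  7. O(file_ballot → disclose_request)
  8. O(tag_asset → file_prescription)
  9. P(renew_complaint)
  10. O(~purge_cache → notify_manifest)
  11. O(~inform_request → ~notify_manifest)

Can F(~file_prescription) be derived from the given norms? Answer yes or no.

No

Premise 8 is O(tag_asset → file_prescription), but O(tag_asset) is not derivable from the premises, so it does not yield O(file_prescription).
No other premise forces O(file_prescription). An ideal world satisfying every premise can still have ~file_prescription true, so F(~file_prescription) is not derivable.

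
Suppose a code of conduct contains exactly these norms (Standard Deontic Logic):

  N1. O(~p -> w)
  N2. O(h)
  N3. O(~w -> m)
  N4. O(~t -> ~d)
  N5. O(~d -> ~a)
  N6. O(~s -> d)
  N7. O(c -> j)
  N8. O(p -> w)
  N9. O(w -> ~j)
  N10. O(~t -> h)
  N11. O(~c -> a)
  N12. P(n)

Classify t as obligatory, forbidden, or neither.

Obligatory

By case analysis on ~p: premise 1 gives O(~p -> w) and premise 8 gives O(p -> w), so O(w) either way.
Premise 9 is O(w -> ~j); since O(w), deontic closure gives O(~j).
Premise 7, O(c -> j), contraposes to O(~j -> ~c); with O(~j) we get O(~c).
From O(~c) and premise 11, O(~c -> a), we obtain O(a).
The contrapositive of premise 5 (O(~d -> ~a)) is O(a -> d), and O(a) is already established, so O(d).
Premise 4 is O(~t -> ~d); contrapositively O(d -> t). Since O(d) holds, K gives O(t).
Premises 2, 3, 6, 10, 12 do not contribute to this derivation.
Hence t is obligatory.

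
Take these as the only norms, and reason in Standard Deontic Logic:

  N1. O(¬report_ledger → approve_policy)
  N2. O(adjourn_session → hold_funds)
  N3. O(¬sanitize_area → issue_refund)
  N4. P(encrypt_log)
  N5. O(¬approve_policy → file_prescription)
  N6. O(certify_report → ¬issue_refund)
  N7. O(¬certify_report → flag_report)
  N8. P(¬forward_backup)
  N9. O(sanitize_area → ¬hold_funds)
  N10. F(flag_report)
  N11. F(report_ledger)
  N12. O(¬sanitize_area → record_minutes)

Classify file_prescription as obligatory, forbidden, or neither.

Neither

Premise 5 is O(¬approve_policy → file_prescription), but O(¬approve_policy) is not derivable from the premises, so it does not yield O(file_prescription).
No premise or chain of K-axiom applications forces O(file_prescription), and none forces O(¬file_prescription). So file_prescription is neither obligatory nor forbidden under these norms.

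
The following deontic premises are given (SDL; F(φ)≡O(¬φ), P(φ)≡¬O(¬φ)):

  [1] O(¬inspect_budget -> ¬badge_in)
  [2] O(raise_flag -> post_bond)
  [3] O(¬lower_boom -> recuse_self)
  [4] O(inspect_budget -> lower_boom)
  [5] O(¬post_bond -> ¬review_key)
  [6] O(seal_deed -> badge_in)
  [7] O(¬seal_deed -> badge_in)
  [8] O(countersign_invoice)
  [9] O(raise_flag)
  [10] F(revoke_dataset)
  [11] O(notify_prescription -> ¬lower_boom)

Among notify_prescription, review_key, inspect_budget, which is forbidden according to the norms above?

By case analysis on seal_deed: premise 6 gives O(seal_deed -> badge_in) and premise 7 gives O(¬seal_deed -> badge_in), so O(badge_in) either way.
Premise 1 is O(¬inspect_budget -> ¬badge_in); contrapositively O(badge_in -> inspect_budget). Since O(badge_in) holds, K gives O(inspect_budget).
From O(inspect_budget) and premise 4, O(inspect_budget -> lower_boom), we obtain O(lower_boom).
The contrapositive of premise 11 (O(notify_prescription -> ¬lower_boom)) is O(lower_boom -> ¬notify_prescription), and O(lower_boom) is already established, so O(¬notify_prescription).
So O(¬notify_prescription) holds, i.e. notify_prescription is forbidden. None of the other listed options is forbidden under the premises.

notify_prescription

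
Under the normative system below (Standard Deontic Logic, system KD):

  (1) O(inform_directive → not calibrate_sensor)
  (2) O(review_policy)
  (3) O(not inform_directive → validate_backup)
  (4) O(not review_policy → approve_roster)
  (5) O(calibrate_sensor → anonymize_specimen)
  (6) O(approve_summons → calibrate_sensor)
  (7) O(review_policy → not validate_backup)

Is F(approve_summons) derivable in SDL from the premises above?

Premise 2 states O(review_policy) outright.
With premise 7, O(review_policy → not validate_backup), the K-axiom yields O(not validate_backup).
Premise 3, O(not inform_directive → validate_backup), contraposes to O(not validate_backup → inform_directive); with O(not validate_backup) we get O(inform_directive).
Premise 1 is O(inform_directive → not calibrate_sensor); since O(inform_directive), deontic closure gives O(not calibrate_sensor).
Premise 6, O(approve_summons → calibrate_sensor), contraposes to O(not calibrate_sensor → not approve_summons); with O(not calibrate_sensor) we get O(not approve_summons).
Premises 4, 5 do not contribute to this derivation.
So O(not approve_summons) holds, i.e. F(approve_summons). The claim follows.

Yes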